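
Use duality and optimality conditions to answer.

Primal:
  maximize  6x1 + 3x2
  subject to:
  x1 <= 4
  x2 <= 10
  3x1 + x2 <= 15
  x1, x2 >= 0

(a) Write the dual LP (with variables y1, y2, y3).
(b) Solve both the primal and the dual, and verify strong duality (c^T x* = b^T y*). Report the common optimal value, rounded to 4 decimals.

The standard primal-dual pair for 'max c^T x s.t. A x <= b, x >= 0' is:
  Dual:  min b^T y  s.t.  A^T y >= c,  y >= 0.

So the dual LP is:
  minimize  4y1 + 10y2 + 15y3
  subject to:
    y1 + 3y3 >= 6
    y2 + y3 >= 3
    y1, y2, y3 >= 0

Solving the primal: x* = (1.6667, 10).
  primal value c^T x* = 40.
Solving the dual: y* = (0, 1, 2).
  dual value b^T y* = 40.
Strong duality: c^T x* = b^T y*. Confirmed.

40


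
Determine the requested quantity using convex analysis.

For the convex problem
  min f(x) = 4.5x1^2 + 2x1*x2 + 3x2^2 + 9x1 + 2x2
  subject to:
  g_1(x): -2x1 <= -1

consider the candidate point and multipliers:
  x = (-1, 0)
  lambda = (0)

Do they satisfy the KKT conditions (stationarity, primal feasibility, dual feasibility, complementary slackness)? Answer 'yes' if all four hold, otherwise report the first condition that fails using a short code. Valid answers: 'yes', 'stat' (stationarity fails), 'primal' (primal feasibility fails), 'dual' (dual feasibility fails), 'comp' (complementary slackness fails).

Gradient of f: grad f(x) = Q x + c = (0, 0)
Constraint values g_i(x) = a_i^T x - b_i:
  g_1((-1, 0)) = 3
Stationarity residual: grad f(x) + sum_i lambda_i a_i = (0, 0)
  -> stationarity OK
Primal feasibility (all g_i <= 0): FAILS
Dual feasibility (all lambda_i >= 0): OK
Complementary slackness (lambda_i * g_i(x) = 0 for all i): OK

Verdict: the first failing condition is primal_feasibility -> primal.

primal


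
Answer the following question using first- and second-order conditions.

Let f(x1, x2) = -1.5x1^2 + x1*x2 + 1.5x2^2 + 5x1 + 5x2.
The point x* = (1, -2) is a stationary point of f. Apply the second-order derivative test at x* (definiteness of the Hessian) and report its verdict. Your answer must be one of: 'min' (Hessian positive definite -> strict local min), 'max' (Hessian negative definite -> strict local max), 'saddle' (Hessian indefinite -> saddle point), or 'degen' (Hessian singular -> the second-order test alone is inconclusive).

Compute the Hessian H = grad^2 f:
  H = [[-3, 1], [1, 3]]
Verify stationarity: grad f(x*) = H x* + g = (0, 0).
Eigenvalues of H: -3.1623, 3.1623.
Eigenvalues have mixed signs, so H is indefinite -> x* is a saddle point.

saddle


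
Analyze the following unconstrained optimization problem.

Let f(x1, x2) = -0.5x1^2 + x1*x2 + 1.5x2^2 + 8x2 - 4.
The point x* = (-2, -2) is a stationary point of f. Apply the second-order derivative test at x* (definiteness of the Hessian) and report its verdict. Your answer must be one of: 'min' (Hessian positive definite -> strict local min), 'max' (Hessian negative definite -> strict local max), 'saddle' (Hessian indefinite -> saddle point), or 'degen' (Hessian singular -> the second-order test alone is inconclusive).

Compute the Hessian H = grad^2 f:
  H = [[-1, 1], [1, 3]]
Verify stationarity: grad f(x*) = H x* + g = (0, 0).
Eigenvalues of H: -1.2361, 3.2361.
Eigenvalues have mixed signs, so H is indefinite -> x* is a saddle point.

saddle


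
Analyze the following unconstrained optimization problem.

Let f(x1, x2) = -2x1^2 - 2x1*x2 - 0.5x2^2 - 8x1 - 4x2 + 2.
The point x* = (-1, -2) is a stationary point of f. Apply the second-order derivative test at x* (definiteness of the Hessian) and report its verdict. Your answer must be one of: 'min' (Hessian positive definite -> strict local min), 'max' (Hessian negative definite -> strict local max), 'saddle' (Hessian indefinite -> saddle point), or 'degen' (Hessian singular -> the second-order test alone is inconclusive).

Compute the Hessian H = grad^2 f:
  H = [[-4, -2], [-2, -1]]
Verify stationarity: grad f(x*) = H x* + g = (0, 0).
Eigenvalues of H: -5, 0.
H has a zero eigenvalue (singular; negative semidefinite but not definite), so H is neither positive definite, negative definite, nor indefinite. The second-order test alone is inconclusive -> degen.
(Indeed, f is constant along the null direction of H through x*, so x* is not a strict local extremum.)

degen


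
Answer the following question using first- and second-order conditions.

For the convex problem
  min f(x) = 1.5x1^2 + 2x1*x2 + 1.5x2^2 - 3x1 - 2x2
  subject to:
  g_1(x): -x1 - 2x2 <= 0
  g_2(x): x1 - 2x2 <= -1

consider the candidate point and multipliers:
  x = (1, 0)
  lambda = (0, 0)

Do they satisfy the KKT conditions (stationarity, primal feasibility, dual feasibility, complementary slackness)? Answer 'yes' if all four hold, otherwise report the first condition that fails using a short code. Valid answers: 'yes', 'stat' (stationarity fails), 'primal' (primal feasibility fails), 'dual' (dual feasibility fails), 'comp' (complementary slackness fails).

Gradient of f: grad f(x) = Q x + c = (0, 0)
Constraint values g_i(x) = a_i^T x - b_i:
  g_1((1, 0)) = -1
  g_2((1, 0)) = 2
Stationarity residual: grad f(x) + sum_i lambda_i a_i = (0, 0)
  -> stationarity OK
Primal feasibility (all g_i <= 0): FAILS
Dual feasibility (all lambda_i >= 0): OK
Complementary slackness (lambda_i * g_i(x) = 0 for all i): OK

Verdict: the first failing condition is primal_feasibility -> primal.

primal


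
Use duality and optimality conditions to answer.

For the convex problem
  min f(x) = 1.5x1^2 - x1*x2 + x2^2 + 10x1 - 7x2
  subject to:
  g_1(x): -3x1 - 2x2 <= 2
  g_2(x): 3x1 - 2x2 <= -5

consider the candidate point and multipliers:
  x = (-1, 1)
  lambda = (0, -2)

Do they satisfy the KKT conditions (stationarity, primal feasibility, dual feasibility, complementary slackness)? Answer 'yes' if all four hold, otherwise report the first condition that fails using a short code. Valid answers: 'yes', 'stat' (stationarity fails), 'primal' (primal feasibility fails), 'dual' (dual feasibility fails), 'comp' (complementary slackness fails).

Gradient of f: grad f(x) = Q x + c = (6, -4)
Constraint values g_i(x) = a_i^T x - b_i:
  g_1((-1, 1)) = -1
  g_2((-1, 1)) = 0
Stationarity residual: grad f(x) + sum_i lambda_i a_i = (0, 0)
  -> stationarity OK
Primal feasibility (all g_i <= 0): OK
Dual feasibility (all lambda_i >= 0): FAILS
Complementary slackness (lambda_i * g_i(x) = 0 for all i): OK

Verdict: the first failing condition is dual_feasibility -> dual.

dual


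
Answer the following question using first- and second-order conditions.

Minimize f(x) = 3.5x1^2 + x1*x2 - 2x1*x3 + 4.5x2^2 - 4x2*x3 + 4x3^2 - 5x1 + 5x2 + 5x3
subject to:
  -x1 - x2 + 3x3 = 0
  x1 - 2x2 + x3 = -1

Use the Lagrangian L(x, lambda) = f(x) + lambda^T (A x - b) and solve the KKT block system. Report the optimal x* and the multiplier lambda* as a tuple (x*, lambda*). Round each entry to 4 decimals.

Form the Lagrangian:
  L(x, lambda) = (1/2) x^T Q x + c^T x + lambda^T (A x - b)
Stationarity (grad_x L = 0): Q x + c + A^T lambda = 0.
Primal feasibility: A x = b.

This gives the KKT block system:
  [ Q   A^T ] [ x     ]   [-c ]
  [ A    0  ] [ lambda ] = [ b ]

Solving the linear system:
  x*      = (-0.4909, 0.2073, -0.0945)
  lambda* = (-3.1091, 4.9309)
  f(x*)   = 3.9745

x* = (-0.4909, 0.2073, -0.0945), lambda* = (-3.1091, 4.9309)


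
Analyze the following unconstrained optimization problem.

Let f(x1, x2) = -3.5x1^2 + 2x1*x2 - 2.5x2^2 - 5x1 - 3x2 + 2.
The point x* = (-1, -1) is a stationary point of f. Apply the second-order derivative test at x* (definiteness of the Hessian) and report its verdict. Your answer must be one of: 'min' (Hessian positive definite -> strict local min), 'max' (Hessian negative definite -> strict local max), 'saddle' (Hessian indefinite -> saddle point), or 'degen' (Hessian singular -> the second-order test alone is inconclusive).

Compute the Hessian H = grad^2 f:
  H = [[-7, 2], [2, -5]]
Verify stationarity: grad f(x*) = H x* + g = (0, 0).
Eigenvalues of H: -8.2361, -3.7639.
Both eigenvalues < 0, so H is negative definite -> x* is a strict local max.

max


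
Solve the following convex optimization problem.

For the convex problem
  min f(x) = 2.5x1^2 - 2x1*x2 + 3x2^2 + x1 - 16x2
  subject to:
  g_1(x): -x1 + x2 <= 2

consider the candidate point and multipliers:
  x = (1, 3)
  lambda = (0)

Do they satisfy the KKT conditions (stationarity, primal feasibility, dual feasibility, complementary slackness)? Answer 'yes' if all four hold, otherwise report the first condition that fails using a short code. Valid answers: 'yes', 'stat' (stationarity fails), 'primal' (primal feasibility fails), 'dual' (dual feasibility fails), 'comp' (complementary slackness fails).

Gradient of f: grad f(x) = Q x + c = (0, 0)
Constraint values g_i(x) = a_i^T x - b_i:
  g_1((1, 3)) = 0
Stationarity residual: grad f(x) + sum_i lambda_i a_i = (0, 0)
  -> stationarity OK
Primal feasibility (all g_i <= 0): OK
Dual feasibility (all lambda_i >= 0): OK
Complementary slackness (lambda_i * g_i(x) = 0 for all i): OK

Verdict: yes, KKT holds.

yes


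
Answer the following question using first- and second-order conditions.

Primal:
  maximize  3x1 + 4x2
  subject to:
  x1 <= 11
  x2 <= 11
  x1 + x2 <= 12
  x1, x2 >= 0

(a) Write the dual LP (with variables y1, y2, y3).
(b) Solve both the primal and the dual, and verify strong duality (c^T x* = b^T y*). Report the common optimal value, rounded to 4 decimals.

The standard primal-dual pair for 'max c^T x s.t. A x <= b, x >= 0' is:
  Dual:  min b^T y  s.t.  A^T y >= c,  y >= 0.

So the dual LP is:
  minimize  11y1 + 11y2 + 12y3
  subject to:
    y1 + y3 >= 3
    y2 + y3 >= 4
    y1, y2, y3 >= 0

Solving the primal: x* = (1, 11).
  primal value c^T x* = 47.
Solving the dual: y* = (0, 1, 3).
  dual value b^T y* = 47.
Strong duality: c^T x* = b^T y*. Confirmed.

47


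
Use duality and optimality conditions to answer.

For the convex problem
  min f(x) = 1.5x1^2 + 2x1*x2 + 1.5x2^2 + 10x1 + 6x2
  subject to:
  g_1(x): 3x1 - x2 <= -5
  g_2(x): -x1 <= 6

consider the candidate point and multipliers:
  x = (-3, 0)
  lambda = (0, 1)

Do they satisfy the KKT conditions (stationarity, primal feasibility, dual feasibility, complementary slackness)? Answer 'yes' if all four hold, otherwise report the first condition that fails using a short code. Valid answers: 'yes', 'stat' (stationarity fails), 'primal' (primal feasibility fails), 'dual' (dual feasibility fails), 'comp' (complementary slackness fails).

Gradient of f: grad f(x) = Q x + c = (1, 0)
Constraint values g_i(x) = a_i^T x - b_i:
  g_1((-3, 0)) = -4
  g_2((-3, 0)) = -3
Stationarity residual: grad f(x) + sum_i lambda_i a_i = (0, 0)
  -> stationarity OK
Primal feasibility (all g_i <= 0): OK
Dual feasibility (all lambda_i >= 0): OK
Complementary slackness (lambda_i * g_i(x) = 0 for all i): FAILS

Verdict: the first failing condition is complementary_slackness -> comp.

comp


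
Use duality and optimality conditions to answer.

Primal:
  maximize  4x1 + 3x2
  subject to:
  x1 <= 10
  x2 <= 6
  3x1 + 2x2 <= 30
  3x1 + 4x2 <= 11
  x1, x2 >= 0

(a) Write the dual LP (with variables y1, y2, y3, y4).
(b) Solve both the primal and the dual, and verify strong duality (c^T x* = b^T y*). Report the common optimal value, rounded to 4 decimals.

The standard primal-dual pair for 'max c^T x s.t. A x <= b, x >= 0' is:
  Dual:  min b^T y  s.t.  A^T y >= c,  y >= 0.

So the dual LP is:
  minimize  10y1 + 6y2 + 30y3 + 11y4
  subject to:
    y1 + 3y3 + 3y4 >= 4
    y2 + 2y3 + 4y4 >= 3
    y1, y2, y3, y4 >= 0

Solving the primal: x* = (3.6667, 0).
  primal value c^T x* = 14.6667.
Solving the dual: y* = (0, 0, 0, 1.3333).
  dual value b^T y* = 14.6667.
Strong duality: c^T x* = b^T y*. Confirmed.

14.6667


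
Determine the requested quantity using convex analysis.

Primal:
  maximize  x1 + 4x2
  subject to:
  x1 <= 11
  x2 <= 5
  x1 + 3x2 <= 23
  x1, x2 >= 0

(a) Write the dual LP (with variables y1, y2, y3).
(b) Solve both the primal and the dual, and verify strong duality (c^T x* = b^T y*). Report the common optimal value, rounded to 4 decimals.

The standard primal-dual pair for 'max c^T x s.t. A x <= b, x >= 0' is:
  Dual:  min b^T y  s.t.  A^T y >= c,  y >= 0.

So the dual LP is:
  minimize  11y1 + 5y2 + 23y3
  subject to:
    y1 + y3 >= 1
    y2 + 3y3 >= 4
    y1, y2, y3 >= 0

Solving the primal: x* = (8, 5).
  primal value c^T x* = 28.
Solving the dual: y* = (0, 1, 1).
  dual value b^T y* = 28.
Strong duality: c^T x* = b^T y*. Confirmed.

28


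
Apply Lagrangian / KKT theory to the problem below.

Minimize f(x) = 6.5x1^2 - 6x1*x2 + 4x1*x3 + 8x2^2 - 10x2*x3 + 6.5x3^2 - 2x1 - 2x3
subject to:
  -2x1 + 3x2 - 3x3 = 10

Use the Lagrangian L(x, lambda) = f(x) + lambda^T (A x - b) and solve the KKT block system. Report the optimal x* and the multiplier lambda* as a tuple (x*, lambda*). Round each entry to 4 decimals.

Form the Lagrangian:
  L(x, lambda) = (1/2) x^T Q x + c^T x + lambda^T (A x - b)
Stationarity (grad_x L = 0): Q x + c + A^T lambda = 0.
Primal feasibility: A x = b.

This gives the KKT block system:
  [ Q   A^T ] [ x     ]   [-c ]
  [ A    0  ] [ lambda ] = [ b ]

Solving the linear system:
  x*      = (-0.819, 0.9693, -1.818)
  lambda* = (-12.8677)
  f(x*)   = 66.9757

x* = (-0.819, 0.9693, -1.818), lambda* = (-12.8677)


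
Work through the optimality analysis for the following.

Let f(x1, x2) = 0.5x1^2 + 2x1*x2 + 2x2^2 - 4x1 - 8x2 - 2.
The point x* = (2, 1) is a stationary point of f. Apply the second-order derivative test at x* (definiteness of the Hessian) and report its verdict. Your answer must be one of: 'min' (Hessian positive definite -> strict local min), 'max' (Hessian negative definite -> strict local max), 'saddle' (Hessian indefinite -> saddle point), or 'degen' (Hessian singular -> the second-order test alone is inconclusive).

Compute the Hessian H = grad^2 f:
  H = [[1, 2], [2, 4]]
Verify stationarity: grad f(x*) = H x* + g = (0, 0).
Eigenvalues of H: 0, 5.
H has a zero eigenvalue (singular; positive semidefinite but not definite), so H is neither positive definite, negative definite, nor indefinite. The second-order test alone is inconclusive -> degen.
(Indeed, f is constant along the null direction of H through x*, so x* is not a strict local extremum.)

degen


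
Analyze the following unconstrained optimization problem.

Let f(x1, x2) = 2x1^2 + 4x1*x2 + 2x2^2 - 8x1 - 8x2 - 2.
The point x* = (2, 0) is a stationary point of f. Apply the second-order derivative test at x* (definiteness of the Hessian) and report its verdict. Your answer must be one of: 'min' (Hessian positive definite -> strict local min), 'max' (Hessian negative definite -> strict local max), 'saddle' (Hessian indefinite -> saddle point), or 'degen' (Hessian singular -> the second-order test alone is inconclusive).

Compute the Hessian H = grad^2 f:
  H = [[4, 4], [4, 4]]
Verify stationarity: grad f(x*) = H x* + g = (0, 0).
Eigenvalues of H: 0, 8.
H has a zero eigenvalue (singular; positive semidefinite but not definite), so H is neither positive definite, negative definite, nor indefinite. The second-order test alone is inconclusive -> degen.
(Indeed, f is constant along the null direction of H through x*, so x* is not a strict local extremum.)

degen


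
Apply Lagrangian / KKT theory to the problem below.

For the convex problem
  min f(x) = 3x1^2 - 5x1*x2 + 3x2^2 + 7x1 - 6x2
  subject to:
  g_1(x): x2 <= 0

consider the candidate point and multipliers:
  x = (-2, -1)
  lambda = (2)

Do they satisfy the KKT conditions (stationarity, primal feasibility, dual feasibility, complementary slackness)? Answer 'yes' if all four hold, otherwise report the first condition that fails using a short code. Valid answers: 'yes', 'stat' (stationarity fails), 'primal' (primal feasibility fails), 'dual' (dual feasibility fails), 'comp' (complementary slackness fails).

Gradient of f: grad f(x) = Q x + c = (0, -2)
Constraint values g_i(x) = a_i^T x - b_i:
  g_1((-2, -1)) = -1
Stationarity residual: grad f(x) + sum_i lambda_i a_i = (0, 0)
  -> stationarity OK
Primal feasibility (all g_i <= 0): OK
Dual feasibility (all lambda_i >= 0): OK
Complementary slackness (lambda_i * g_i(x) = 0 for all i): FAILS

Verdict: the first failing condition is complementary_slackness -> comp.

comp


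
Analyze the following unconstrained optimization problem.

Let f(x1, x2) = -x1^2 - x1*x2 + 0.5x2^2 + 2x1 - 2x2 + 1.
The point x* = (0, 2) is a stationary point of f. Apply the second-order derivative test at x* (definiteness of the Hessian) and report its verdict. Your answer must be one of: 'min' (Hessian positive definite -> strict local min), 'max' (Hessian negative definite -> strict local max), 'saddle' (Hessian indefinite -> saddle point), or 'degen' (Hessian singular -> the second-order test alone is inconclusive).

Compute the Hessian H = grad^2 f:
  H = [[-2, -1], [-1, 1]]
Verify stationarity: grad f(x*) = H x* + g = (0, 0).
Eigenvalues of H: -2.3028, 1.3028.
Eigenvalues have mixed signs, so H is indefinite -> x* is a saddle point.

saddle


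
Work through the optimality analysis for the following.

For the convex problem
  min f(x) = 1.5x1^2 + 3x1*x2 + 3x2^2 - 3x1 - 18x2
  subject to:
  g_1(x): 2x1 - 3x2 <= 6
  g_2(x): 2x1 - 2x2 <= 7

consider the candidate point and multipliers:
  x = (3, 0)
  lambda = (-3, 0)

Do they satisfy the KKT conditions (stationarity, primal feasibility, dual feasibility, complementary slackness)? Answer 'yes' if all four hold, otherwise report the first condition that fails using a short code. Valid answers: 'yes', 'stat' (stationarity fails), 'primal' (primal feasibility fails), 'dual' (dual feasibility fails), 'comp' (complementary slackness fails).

Gradient of f: grad f(x) = Q x + c = (6, -9)
Constraint values g_i(x) = a_i^T x - b_i:
  g_1((3, 0)) = 0
  g_2((3, 0)) = -1
Stationarity residual: grad f(x) + sum_i lambda_i a_i = (0, 0)
  -> stationarity OK
Primal feasibility (all g_i <= 0): OK
Dual feasibility (all lambda_i >= 0): FAILS
Complementary slackness (lambda_i * g_i(x) = 0 for all i): OK

Verdict: the first failing condition is dual_feasibility -> dual.

dual


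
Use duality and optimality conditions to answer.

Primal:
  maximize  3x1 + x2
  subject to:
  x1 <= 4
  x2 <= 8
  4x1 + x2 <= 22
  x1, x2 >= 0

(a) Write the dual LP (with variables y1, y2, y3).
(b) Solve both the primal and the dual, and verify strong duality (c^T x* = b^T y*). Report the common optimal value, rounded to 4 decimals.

The standard primal-dual pair for 'max c^T x s.t. A x <= b, x >= 0' is:
  Dual:  min b^T y  s.t.  A^T y >= c,  y >= 0.

So the dual LP is:
  minimize  4y1 + 8y2 + 22y3
  subject to:
    y1 + 4y3 >= 3
    y2 + y3 >= 1
    y1, y2, y3 >= 0

Solving the primal: x* = (3.5, 8).
  primal value c^T x* = 18.5.
Solving the dual: y* = (0, 0.25, 0.75).
  dual value b^T y* = 18.5.
Strong duality: c^T x* = b^T y*. Confirmed.

18.5


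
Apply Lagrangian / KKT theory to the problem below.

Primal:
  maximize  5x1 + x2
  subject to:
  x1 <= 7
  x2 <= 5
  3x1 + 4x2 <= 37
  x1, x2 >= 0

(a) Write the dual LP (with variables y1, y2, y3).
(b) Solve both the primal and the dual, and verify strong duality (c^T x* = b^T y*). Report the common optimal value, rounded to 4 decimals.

The standard primal-dual pair for 'max c^T x s.t. A x <= b, x >= 0' is:
  Dual:  min b^T y  s.t.  A^T y >= c,  y >= 0.

So the dual LP is:
  minimize  7y1 + 5y2 + 37y3
  subject to:
    y1 + 3y3 >= 5
    y2 + 4y3 >= 1
    y1, y2, y3 >= 0

Solving the primal: x* = (7, 4).
  primal value c^T x* = 39.
Solving the dual: y* = (4.25, 0, 0.25).
  dual value b^T y* = 39.
Strong duality: c^T x* = b^T y*. Confirmed.

39


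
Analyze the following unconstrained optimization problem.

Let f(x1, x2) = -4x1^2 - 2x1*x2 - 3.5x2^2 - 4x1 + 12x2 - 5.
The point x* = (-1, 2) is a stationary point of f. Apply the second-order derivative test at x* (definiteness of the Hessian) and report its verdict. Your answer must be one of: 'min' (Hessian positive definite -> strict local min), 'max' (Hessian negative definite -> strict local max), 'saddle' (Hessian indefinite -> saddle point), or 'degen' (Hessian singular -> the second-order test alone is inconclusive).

Compute the Hessian H = grad^2 f:
  H = [[-8, -2], [-2, -7]]
Verify stationarity: grad f(x*) = H x* + g = (0, 0).
Eigenvalues of H: -9.5616, -5.4384.
Both eigenvalues < 0, so H is negative definite -> x* is a strict local max.

max


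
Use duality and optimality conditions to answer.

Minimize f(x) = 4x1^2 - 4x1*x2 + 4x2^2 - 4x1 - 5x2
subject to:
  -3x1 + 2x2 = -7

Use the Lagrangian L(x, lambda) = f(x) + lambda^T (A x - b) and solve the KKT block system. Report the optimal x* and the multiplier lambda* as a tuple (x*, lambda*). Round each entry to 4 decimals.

Form the Lagrangian:
  L(x, lambda) = (1/2) x^T Q x + c^T x + lambda^T (A x - b)
Stationarity (grad_x L = 0): Q x + c + A^T lambda = 0.
Primal feasibility: A x = b.

This gives the KKT block system:
  [ Q   A^T ] [ x     ]   [-c ]
  [ A    0  ] [ lambda ] = [ b ]

Solving the linear system:
  x*      = (2.8214, 0.7321)
  lambda* = (5.2143)
  f(x*)   = 10.7768

x* = (2.8214, 0.7321), lambda* = (5.2143)


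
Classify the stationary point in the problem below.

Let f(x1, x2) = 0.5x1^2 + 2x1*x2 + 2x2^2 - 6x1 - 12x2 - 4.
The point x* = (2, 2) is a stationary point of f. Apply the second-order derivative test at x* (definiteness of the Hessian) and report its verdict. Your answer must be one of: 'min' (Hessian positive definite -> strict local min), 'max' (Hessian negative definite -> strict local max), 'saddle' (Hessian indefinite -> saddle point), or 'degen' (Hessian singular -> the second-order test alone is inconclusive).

Compute the Hessian H = grad^2 f:
  H = [[1, 2], [2, 4]]
Verify stationarity: grad f(x*) = H x* + g = (0, 0).
Eigenvalues of H: 0, 5.
H has a zero eigenvalue (singular; positive semidefinite but not definite), so H is neither positive definite, negative definite, nor indefinite. The second-order test alone is inconclusive -> degen.
(Indeed, f is constant along the null direction of H through x*, so x* is not a strict local extremum.)

degen


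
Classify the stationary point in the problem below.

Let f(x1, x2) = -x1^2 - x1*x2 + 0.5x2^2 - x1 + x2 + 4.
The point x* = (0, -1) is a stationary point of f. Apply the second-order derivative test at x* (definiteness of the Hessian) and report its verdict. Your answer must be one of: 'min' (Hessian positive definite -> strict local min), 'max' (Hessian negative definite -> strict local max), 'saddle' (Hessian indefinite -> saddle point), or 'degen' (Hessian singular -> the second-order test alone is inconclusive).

Compute the Hessian H = grad^2 f:
  H = [[-2, -1], [-1, 1]]
Verify stationarity: grad f(x*) = H x* + g = (0, 0).
Eigenvalues of H: -2.3028, 1.3028.
Eigenvalues have mixed signs, so H is indefinite -> x* is a saddle point.

saddle


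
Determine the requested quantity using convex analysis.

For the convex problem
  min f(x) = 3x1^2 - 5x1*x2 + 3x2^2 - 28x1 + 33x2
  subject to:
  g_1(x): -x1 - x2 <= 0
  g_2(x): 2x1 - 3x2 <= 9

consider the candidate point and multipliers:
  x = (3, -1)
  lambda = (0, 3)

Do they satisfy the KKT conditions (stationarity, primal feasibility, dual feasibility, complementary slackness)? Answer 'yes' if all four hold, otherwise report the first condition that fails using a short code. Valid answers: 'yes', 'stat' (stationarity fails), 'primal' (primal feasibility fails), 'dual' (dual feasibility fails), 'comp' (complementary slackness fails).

Gradient of f: grad f(x) = Q x + c = (-5, 12)
Constraint values g_i(x) = a_i^T x - b_i:
  g_1((3, -1)) = -2
  g_2((3, -1)) = 0
Stationarity residual: grad f(x) + sum_i lambda_i a_i = (1, 3)
  -> stationarity FAILS
Primal feasibility (all g_i <= 0): OK
Dual feasibility (all lambda_i >= 0): OK
Complementary slackness (lambda_i * g_i(x) = 0 for all i): OK

Verdict: the first failing condition is stationarity -> stat.

stat


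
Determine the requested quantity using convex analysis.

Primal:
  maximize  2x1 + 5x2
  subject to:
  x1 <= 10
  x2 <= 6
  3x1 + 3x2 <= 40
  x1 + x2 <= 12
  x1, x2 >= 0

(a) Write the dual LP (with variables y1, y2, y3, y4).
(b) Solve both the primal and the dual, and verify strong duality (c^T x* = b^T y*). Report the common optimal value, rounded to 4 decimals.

The standard primal-dual pair for 'max c^T x s.t. A x <= b, x >= 0' is:
  Dual:  min b^T y  s.t.  A^T y >= c,  y >= 0.

So the dual LP is:
  minimize  10y1 + 6y2 + 40y3 + 12y4
  subject to:
    y1 + 3y3 + y4 >= 2
    y2 + 3y3 + y4 >= 5
    y1, y2, y3, y4 >= 0

Solving the primal: x* = (6, 6).
  primal value c^T x* = 42.
Solving the dual: y* = (0, 3, 0, 2).
  dual value b^T y* = 42.
Strong duality: c^T x* = b^T y*. Confirmed.

42


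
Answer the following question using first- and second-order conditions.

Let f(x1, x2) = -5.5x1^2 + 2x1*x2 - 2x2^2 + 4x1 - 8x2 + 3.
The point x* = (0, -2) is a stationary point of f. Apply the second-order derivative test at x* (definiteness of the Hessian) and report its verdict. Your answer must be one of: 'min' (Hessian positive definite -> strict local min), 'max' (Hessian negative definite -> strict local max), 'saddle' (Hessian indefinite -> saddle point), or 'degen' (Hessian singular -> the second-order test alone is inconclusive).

Compute the Hessian H = grad^2 f:
  H = [[-11, 2], [2, -4]]
Verify stationarity: grad f(x*) = H x* + g = (0, 0).
Eigenvalues of H: -11.5311, -3.4689.
Both eigenvalues < 0, so H is negative definite -> x* is a strict local max.

max


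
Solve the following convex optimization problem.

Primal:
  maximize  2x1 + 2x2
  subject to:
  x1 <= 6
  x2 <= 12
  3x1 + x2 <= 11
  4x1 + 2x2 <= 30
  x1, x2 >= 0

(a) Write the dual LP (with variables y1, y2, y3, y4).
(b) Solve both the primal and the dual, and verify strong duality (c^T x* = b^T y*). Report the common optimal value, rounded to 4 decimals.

The standard primal-dual pair for 'max c^T x s.t. A x <= b, x >= 0' is:
  Dual:  min b^T y  s.t.  A^T y >= c,  y >= 0.

So the dual LP is:
  minimize  6y1 + 12y2 + 11y3 + 30y4
  subject to:
    y1 + 3y3 + 4y4 >= 2
    y2 + y3 + 2y4 >= 2
    y1, y2, y3, y4 >= 0

Solving the primal: x* = (0, 11).
  primal value c^T x* = 22.
Solving the dual: y* = (0, 0, 2, 0).
  dual value b^T y* = 22.
Strong duality: c^T x* = b^T y*. Confirmed.

22


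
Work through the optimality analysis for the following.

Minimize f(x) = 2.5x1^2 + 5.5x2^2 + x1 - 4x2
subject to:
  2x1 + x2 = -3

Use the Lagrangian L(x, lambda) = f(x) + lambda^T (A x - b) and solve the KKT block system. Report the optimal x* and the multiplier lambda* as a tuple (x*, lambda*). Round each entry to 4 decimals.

Form the Lagrangian:
  L(x, lambda) = (1/2) x^T Q x + c^T x + lambda^T (A x - b)
Stationarity (grad_x L = 0): Q x + c + A^T lambda = 0.
Primal feasibility: A x = b.

This gives the KKT block system:
  [ Q   A^T ] [ x     ]   [-c ]
  [ A    0  ] [ lambda ] = [ b ]

Solving the linear system:
  x*      = (-1.5306, 0.0612)
  lambda* = (3.3265)
  f(x*)   = 4.102

x* = (-1.5306, 0.0612), lambda* = (3.3265)


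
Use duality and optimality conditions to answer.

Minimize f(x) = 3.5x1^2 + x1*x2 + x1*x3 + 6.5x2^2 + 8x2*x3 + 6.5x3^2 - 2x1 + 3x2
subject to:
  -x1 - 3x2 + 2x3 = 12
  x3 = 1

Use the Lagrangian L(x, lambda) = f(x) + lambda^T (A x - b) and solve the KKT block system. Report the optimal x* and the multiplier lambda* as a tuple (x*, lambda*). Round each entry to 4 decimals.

Form the Lagrangian:
  L(x, lambda) = (1/2) x^T Q x + c^T x + lambda^T (A x - b)
Stationarity (grad_x L = 0): Q x + c + A^T lambda = 0.
Primal feasibility: A x = b.

This gives the KKT block system:
  [ Q   A^T ] [ x     ]   [-c ]
  [ A    0  ] [ lambda ] = [ b ]

Solving the linear system:
  x*      = (-0.8286, -3.0571, 1)
  lambda* = (-9.8571, 32)
  f(x*)   = 39.3857

x* = (-0.8286, -3.0571, 1), lambda* = (-9.8571, 32)


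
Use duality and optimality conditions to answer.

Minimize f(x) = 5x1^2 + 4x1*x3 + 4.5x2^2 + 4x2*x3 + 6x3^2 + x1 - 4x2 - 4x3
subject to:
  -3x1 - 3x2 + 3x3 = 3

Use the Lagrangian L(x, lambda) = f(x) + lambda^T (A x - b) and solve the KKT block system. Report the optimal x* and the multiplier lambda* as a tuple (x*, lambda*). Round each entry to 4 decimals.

Form the Lagrangian:
  L(x, lambda) = (1/2) x^T Q x + c^T x + lambda^T (A x - b)
Stationarity (grad_x L = 0): Q x + c + A^T lambda = 0.
Primal feasibility: A x = b.

This gives the KKT block system:
  [ Q   A^T ] [ x     ]   [-c ]
  [ A    0  ] [ lambda ] = [ b ]

Solving the linear system:
  x*      = (-0.4617, 0.0426, 0.5809)
  lambda* = (-0.4312)
  f(x*)   = -0.8309

x* = (-0.4617, 0.0426, 0.5809), lambda* = (-0.4312)


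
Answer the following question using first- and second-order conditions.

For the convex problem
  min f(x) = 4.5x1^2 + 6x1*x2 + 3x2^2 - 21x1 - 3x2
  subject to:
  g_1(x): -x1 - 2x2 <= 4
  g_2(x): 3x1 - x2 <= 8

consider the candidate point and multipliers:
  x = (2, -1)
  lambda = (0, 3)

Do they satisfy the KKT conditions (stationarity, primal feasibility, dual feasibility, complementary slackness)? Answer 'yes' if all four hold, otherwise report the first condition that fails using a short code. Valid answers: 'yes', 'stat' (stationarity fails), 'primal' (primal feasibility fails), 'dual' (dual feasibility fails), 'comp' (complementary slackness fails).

Gradient of f: grad f(x) = Q x + c = (-9, 3)
Constraint values g_i(x) = a_i^T x - b_i:
  g_1((2, -1)) = -4
  g_2((2, -1)) = -1
Stationarity residual: grad f(x) + sum_i lambda_i a_i = (0, 0)
  -> stationarity OK
Primal feasibility (all g_i <= 0): OK
Dual feasibility (all lambda_i >= 0): OK
Complementary slackness (lambda_i * g_i(x) = 0 for all i): FAILS

Verdict: the first failing condition is complementary_slackness -> comp.

comp


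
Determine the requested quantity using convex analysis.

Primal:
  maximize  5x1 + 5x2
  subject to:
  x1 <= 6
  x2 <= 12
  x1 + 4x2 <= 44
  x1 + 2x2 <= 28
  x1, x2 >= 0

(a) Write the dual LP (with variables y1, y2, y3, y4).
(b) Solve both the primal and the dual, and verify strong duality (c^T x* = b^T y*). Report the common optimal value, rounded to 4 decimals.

The standard primal-dual pair for 'max c^T x s.t. A x <= b, x >= 0' is:
  Dual:  min b^T y  s.t.  A^T y >= c,  y >= 0.

So the dual LP is:
  minimize  6y1 + 12y2 + 44y3 + 28y4
  subject to:
    y1 + y3 + y4 >= 5
    y2 + 4y3 + 2y4 >= 5
    y1, y2, y3, y4 >= 0

Solving the primal: x* = (6, 9.5).
  primal value c^T x* = 77.5.
Solving the dual: y* = (3.75, 0, 1.25, 0).
  dual value b^T y* = 77.5.
Strong duality: c^T x* = b^T y*. Confirmed.

77.5


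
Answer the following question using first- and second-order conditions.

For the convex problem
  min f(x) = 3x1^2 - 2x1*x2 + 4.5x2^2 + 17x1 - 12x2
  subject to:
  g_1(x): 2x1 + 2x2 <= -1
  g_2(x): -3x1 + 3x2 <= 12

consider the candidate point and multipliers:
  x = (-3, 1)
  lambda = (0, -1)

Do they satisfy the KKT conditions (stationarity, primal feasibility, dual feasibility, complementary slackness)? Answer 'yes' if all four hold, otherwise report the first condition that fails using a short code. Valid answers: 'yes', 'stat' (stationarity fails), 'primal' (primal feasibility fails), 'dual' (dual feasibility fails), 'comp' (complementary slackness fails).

Gradient of f: grad f(x) = Q x + c = (-3, 3)
Constraint values g_i(x) = a_i^T x - b_i:
  g_1((-3, 1)) = -3
  g_2((-3, 1)) = 0
Stationarity residual: grad f(x) + sum_i lambda_i a_i = (0, 0)
  -> stationarity OK
Primal feasibility (all g_i <= 0): OK
Dual feasibility (all lambda_i >= 0): FAILS
Complementary slackness (lambda_i * g_i(x) = 0 for all i): OK

Verdict: the first failing condition is dual_feasibility -> dual.

dual


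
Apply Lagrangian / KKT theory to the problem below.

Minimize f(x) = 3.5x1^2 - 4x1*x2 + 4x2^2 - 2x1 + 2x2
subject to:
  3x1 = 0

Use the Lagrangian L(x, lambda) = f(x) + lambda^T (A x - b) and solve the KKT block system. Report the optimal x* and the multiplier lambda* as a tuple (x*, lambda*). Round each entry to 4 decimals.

Form the Lagrangian:
  L(x, lambda) = (1/2) x^T Q x + c^T x + lambda^T (A x - b)
Stationarity (grad_x L = 0): Q x + c + A^T lambda = 0.
Primal feasibility: A x = b.

This gives the KKT block system:
  [ Q   A^T ] [ x     ]   [-c ]
  [ A    0  ] [ lambda ] = [ b ]

Solving the linear system:
  x*      = (0, -0.25)
  lambda* = (0.3333)
  f(x*)   = -0.25

x* = (0, -0.25), lambda* = (0.3333)


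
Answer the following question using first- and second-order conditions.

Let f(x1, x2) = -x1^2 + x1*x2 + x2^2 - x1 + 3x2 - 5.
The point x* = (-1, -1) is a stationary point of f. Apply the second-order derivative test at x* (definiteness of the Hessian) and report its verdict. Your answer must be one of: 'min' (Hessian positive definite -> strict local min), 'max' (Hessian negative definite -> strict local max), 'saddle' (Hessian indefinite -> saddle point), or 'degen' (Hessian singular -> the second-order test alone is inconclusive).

Compute the Hessian H = grad^2 f:
  H = [[-2, 1], [1, 2]]
Verify stationarity: grad f(x*) = H x* + g = (0, 0).
Eigenvalues of H: -2.2361, 2.2361.
Eigenvalues have mixed signs, so H is indefinite -> x* is a saddle point.

saddle


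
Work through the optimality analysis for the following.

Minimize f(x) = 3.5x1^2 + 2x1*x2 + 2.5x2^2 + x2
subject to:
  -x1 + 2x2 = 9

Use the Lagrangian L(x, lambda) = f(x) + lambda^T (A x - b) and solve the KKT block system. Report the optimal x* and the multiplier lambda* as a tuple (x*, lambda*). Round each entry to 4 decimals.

Form the Lagrangian:
  L(x, lambda) = (1/2) x^T Q x + c^T x + lambda^T (A x - b)
Stationarity (grad_x L = 0): Q x + c + A^T lambda = 0.
Primal feasibility: A x = b.

This gives the KKT block system:
  [ Q   A^T ] [ x     ]   [-c ]
  [ A    0  ] [ lambda ] = [ b ]

Solving the linear system:
  x*      = (-2.0244, 3.4878)
  lambda* = (-7.1951)
  f(x*)   = 34.122

x* = (-2.0244, 3.4878), lambda* = (-7.1951)


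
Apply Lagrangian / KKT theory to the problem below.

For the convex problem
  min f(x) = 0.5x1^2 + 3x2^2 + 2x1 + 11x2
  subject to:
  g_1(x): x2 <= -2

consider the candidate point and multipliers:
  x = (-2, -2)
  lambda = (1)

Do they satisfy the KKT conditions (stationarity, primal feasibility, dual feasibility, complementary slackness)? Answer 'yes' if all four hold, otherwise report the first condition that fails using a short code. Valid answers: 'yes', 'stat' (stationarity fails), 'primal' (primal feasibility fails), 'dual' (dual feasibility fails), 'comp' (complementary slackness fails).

Gradient of f: grad f(x) = Q x + c = (0, -1)
Constraint values g_i(x) = a_i^T x - b_i:
  g_1((-2, -2)) = 0
Stationarity residual: grad f(x) + sum_i lambda_i a_i = (0, 0)
  -> stationarity OK
Primal feasibility (all g_i <= 0): OK
Dual feasibility (all lambda_i >= 0): OK
Complementary slackness (lambda_i * g_i(x) = 0 for all i): OK

Verdict: yes, KKT holds.

yes


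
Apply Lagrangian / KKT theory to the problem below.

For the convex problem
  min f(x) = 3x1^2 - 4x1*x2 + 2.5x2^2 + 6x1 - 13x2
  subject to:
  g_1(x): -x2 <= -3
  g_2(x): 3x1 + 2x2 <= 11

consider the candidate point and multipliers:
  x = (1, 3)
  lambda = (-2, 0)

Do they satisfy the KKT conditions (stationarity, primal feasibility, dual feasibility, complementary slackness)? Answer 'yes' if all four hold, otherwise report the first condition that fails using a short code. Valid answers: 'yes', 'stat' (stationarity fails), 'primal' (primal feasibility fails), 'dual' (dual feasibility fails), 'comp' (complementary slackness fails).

Gradient of f: grad f(x) = Q x + c = (0, -2)
Constraint values g_i(x) = a_i^T x - b_i:
  g_1((1, 3)) = 0
  g_2((1, 3)) = -2
Stationarity residual: grad f(x) + sum_i lambda_i a_i = (0, 0)
  -> stationarity OK
Primal feasibility (all g_i <= 0): OK
Dual feasibility (all lambda_i >= 0): FAILS
Complementary slackness (lambda_i * g_i(x) = 0 for all i): OK

Verdict: the first failing condition is dual_feasibility -> dual.

dual


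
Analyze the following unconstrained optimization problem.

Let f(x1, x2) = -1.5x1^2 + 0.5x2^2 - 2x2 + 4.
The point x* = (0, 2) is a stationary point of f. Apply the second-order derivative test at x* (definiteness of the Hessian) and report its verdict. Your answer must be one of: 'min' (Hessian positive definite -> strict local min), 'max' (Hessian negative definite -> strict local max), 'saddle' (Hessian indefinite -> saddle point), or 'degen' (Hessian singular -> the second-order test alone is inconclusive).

Compute the Hessian H = grad^2 f:
  H = [[-3, 0], [0, 1]]
Verify stationarity: grad f(x*) = H x* + g = (0, 0).
Eigenvalues of H: -3, 1.
Eigenvalues have mixed signs, so H is indefinite -> x* is a saddle point.

saddle


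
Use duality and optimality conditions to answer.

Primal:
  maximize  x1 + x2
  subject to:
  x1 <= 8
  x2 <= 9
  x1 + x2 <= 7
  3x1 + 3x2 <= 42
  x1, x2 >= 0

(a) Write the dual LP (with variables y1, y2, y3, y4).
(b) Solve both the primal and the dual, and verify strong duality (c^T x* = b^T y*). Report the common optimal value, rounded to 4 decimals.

The standard primal-dual pair for 'max c^T x s.t. A x <= b, x >= 0' is:
  Dual:  min b^T y  s.t.  A^T y >= c,  y >= 0.

So the dual LP is:
  minimize  8y1 + 9y2 + 7y3 + 42y4
  subject to:
    y1 + y3 + 3y4 >= 1
    y2 + y3 + 3y4 >= 1
    y1, y2, y3, y4 >= 0

Solving the primal: x* = (7, 0).
  primal value c^T x* = 7.
Solving the dual: y* = (0, 0, 1, 0).
  dual value b^T y* = 7.
Strong duality: c^T x* = b^T y*. Confirmed.

7


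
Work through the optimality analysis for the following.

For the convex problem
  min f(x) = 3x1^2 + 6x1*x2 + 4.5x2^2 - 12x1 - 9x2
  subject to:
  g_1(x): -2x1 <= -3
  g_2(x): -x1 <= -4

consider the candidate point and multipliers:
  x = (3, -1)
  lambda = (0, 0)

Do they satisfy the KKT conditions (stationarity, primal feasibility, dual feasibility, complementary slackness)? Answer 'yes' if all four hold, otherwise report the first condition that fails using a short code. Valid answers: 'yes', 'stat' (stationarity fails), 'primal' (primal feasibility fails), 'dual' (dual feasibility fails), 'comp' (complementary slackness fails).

Gradient of f: grad f(x) = Q x + c = (0, 0)
Constraint values g_i(x) = a_i^T x - b_i:
  g_1((3, -1)) = -3
  g_2((3, -1)) = 1
Stationarity residual: grad f(x) + sum_i lambda_i a_i = (0, 0)
  -> stationarity OK
Primal feasibility (all g_i <= 0): FAILS
Dual feasibility (all lambda_i >= 0): OK
Complementary slackness (lambda_i * g_i(x) = 0 for all i): OK

Verdict: the first failing condition is primal_feasibility -> primal.

primal


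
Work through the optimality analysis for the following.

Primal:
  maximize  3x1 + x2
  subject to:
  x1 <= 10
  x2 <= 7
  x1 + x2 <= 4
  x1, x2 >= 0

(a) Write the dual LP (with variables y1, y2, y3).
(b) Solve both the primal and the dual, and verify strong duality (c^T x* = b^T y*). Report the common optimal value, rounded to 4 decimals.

The standard primal-dual pair for 'max c^T x s.t. A x <= b, x >= 0' is:
  Dual:  min b^T y  s.t.  A^T y >= c,  y >= 0.

So the dual LP is:
  minimize  10y1 + 7y2 + 4y3
  subject to:
    y1 + y3 >= 3
    y2 + y3 >= 1
    y1, y2, y3 >= 0

Solving the primal: x* = (4, 0).
  primal value c^T x* = 12.
Solving the dual: y* = (0, 0, 3).
  dual value b^T y* = 12.
Strong duality: c^T x* = b^T y*. Confirmed.

12


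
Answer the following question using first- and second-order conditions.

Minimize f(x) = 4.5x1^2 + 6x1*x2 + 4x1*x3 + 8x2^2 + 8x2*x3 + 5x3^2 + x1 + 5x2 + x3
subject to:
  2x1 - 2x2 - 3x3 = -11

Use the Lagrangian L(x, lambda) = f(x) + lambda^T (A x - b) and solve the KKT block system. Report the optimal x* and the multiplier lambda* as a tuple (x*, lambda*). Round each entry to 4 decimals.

Form the Lagrangian:
  L(x, lambda) = (1/2) x^T Q x + c^T x + lambda^T (A x - b)
Stationarity (grad_x L = 0): Q x + c + A^T lambda = 0.
Primal feasibility: A x = b.

This gives the KKT block system:
  [ Q   A^T ] [ x     ]   [-c ]
  [ A    0  ] [ lambda ] = [ b ]

Solving the linear system:
  x*      = (-2.1702, -0.006, 2.2239)
  lambda* = (4.8365)
  f(x*)   = 26.6123

x* = (-2.1702, -0.006, 2.2239), lambda* = (4.8365)


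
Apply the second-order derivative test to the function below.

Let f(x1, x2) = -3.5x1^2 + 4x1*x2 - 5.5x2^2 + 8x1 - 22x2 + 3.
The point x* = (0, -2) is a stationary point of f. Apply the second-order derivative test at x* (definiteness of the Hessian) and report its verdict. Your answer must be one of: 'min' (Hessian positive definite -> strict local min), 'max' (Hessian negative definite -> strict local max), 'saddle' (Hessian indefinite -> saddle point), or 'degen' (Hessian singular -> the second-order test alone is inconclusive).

Compute the Hessian H = grad^2 f:
  H = [[-7, 4], [4, -11]]
Verify stationarity: grad f(x*) = H x* + g = (0, 0).
Eigenvalues of H: -13.4721, -4.5279.
Both eigenvalues < 0, so H is negative definite -> x* is a strict local max.

max
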